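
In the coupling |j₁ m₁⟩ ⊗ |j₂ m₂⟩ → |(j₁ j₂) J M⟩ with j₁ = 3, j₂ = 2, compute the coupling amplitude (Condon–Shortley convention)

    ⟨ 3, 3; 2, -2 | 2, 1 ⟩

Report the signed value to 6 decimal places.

√[5·3!3!1!/8! · 6!0!0!4!3!1!] = √(3240/7)
  +(−1)^0/∏(0,3,0,0,3,1)! = 1/36  (running 1/36)
⟨..|..⟩ = √(3240/7)·(1/36) = +0.597614

+√(5/14) = +0.597614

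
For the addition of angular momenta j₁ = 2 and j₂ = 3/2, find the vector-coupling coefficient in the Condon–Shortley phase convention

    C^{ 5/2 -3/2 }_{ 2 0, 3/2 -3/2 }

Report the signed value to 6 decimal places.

+0.717137  (= +√(18/35))

j₁+j₂−J=1  J+j₁−j₂=3  J−j₁+j₂=2  j₁+j₂+J+1=7
(j₁±m₁, j₂±m₂, J±M) = (2,2,0,3,1,4)
P² = 288/35
sum k=0..0:
  [0] +1/4 = 1/4
S = 1/4
C² = P²·S² = 18/35 ; C = +0.717137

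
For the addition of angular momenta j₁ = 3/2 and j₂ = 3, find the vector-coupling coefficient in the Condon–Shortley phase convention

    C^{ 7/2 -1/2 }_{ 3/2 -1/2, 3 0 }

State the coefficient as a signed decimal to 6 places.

triangle: 1!×2!×5!/9! = 240/362880
(j±m)!: 1!×2!×3!×3!×3!×4! = 10368
prefactor² = (2J+1)×Δ×N² = 384/7
  k=0: +1/(0!×1!×2!×3!×0!×2!) = 1/24
  k=1: −1/(1!×0!×1!×2!×1!×3!) = -1/12
Σ = -1/24  ⇒  CG² = 384/7×(-1/24)² = 2/21
CG = −√(2/21) = -0.308607

−√(2/21) = -0.308607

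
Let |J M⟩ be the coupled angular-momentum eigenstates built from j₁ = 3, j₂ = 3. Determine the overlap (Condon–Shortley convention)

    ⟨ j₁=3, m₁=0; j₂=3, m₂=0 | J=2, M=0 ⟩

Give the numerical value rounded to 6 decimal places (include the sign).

j₁+j₂−J=4  J+j₁−j₂=2  J−j₁+j₂=2  j₁+j₂+J+1=9
(j₁±m₁, j₂±m₂, J±M) = (3,3,3,3,2,2)
P² = 48/7
sum k=1..3:
  [1] −1/24 = -1/24
  [2] +1/4 = 1/4
  [3] −1/24 = -1/24
S = 1/6
C² = P²·S² = 4/21 ; C = +0.436436

+√(4/21) = +0.436436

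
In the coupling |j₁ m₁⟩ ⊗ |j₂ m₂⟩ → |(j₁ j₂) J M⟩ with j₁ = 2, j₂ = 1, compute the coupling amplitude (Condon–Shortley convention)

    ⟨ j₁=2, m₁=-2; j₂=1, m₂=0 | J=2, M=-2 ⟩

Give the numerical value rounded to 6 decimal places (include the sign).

−√(2/3) = -0.816497

√[5·1!3!1!/6! · 0!4!1!1!0!4!] = √(24)
  +(−1)^1/∏(1,0,3,0,0,1)! = -1/6  (running -1/6)
⟨..|..⟩ = √(24)·(-1/6) = -0.816497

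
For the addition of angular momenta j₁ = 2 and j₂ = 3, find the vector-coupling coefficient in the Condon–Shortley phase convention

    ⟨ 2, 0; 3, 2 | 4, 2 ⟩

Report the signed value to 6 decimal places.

-0.585540  (= −√(12/35))

j₁+j₂−J=1  J+j₁−j₂=3  J−j₁+j₂=5  j₁+j₂+J+1=10
(j₁±m₁, j₂±m₂, J±M) = (2,2,5,1,6,2)
P² = 8640/7
sum k=0..1:
  [0] +1/240 = 1/240
  [1] −1/48 = -1/48
S = -1/60
C² = P²·S² = 12/35 ; C = -0.585540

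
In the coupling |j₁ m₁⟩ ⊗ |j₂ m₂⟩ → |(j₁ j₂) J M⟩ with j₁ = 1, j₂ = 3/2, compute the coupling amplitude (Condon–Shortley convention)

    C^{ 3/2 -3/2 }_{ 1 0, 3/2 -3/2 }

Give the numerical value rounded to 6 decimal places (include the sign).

√[4·1!1!2!/5! · 1!1!0!3!0!3!] = √(12/5)
  +(−1)^0/∏(0,1,1,0,0,2)! = 1/2  (running 1/2)
⟨..|..⟩ = √(12/5)·(1/2) = +0.774597

+√(3/5) = +0.774597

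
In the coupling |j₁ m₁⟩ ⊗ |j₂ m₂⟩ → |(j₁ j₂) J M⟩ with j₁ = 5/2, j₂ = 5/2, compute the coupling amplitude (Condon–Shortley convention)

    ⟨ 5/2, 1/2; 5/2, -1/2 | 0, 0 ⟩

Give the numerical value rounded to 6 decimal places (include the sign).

√[1·5!0!0!/6! · 3!2!2!3!0!0!] = √(24)
  +(−1)^2/∏(2,3,0,0,0,0)! = 1/12  (running 1/12)
⟨..|..⟩ = √(24)·(1/12) = +0.408248

+0.408248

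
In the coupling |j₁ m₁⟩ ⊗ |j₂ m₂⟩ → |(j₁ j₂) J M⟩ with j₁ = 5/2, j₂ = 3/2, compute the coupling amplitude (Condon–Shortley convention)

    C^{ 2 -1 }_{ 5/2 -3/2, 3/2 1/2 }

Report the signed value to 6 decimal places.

+0.154303

triangle: 2!·3!·1!/7! = 12/5040
(j±m)!: 1!·4!·2!·1!·1!·3! = 288
prefactor² = (2J+1)·Δ·N² = 24/7
  k=1: −1/(1!·1!·3!·1!·0!·0!) = -1/6
  k=2: +1/(2!·0!·2!·0!·1!·1!) = 1/4
Σ = 1/12  ⇒  CG² = 24/7·1/12² = 1/42
CG = +√(1/42) = +0.154303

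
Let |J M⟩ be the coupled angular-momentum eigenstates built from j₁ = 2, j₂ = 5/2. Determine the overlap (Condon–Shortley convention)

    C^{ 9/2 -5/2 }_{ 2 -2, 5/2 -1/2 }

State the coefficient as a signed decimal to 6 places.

+√(5/18) ≈ +0.527046

triangle: 0!·4!·5!/10! = 2880/3628800
(j±m)!: 0!·4!·2!·3!·2!·7! = 2903040
prefactor² = (2J+1)·Δ·N² = 23040
  k=0: +1/(0!·0!·4!·2!·0!·3!) = 1/288
Σ = 1/288  ⇒  CG² = 23040·1/288² = 5/18
CG = +√(5/18) = +0.527046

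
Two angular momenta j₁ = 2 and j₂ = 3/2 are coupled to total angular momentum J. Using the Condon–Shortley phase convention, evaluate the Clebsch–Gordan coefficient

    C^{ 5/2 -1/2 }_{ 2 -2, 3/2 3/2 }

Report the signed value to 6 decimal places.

−√(6/35) ≈ -0.414039

triangle: 1!·3!·2!/7! = 12/5040
(j±m)!: 0!·4!·3!·0!·2!·3! = 1728
prefactor² = (2J+1)·Δ·N² = 864/35
  k=1: −1/(1!·0!·3!·2!·0!·0!) = -1/12
Σ = -1/12  ⇒  CG² = 864/35·(-1/12)² = 6/35
CG = −√(6/35) = -0.414039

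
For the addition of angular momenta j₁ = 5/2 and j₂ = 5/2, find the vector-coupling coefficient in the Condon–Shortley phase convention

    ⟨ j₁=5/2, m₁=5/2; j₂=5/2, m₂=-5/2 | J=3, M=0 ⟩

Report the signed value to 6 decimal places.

+0.372678  (= +√(5/36))

triangle: 2!*3!*3!/9! = 72/362880
(j±m)!: 5!*0!*0!*5!*3!*3! = 518400
prefactor² = (2J+1)*Δ*N² = 720
  k=0: +1/(0!*2!*0!*0!*3!*3!) = 1/72
Σ = 1/72  ⇒  CG² = 720*1/72² = 5/36
CG = +√(5/36) = +0.372678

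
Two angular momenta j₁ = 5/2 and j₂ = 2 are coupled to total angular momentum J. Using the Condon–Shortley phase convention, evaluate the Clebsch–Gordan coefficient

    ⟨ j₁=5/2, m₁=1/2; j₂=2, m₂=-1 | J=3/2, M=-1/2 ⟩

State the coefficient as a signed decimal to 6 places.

j₁+j₂−J=3  J+j₁−j₂=2  J−j₁+j₂=1  j₁+j₂+J+1=7
(j₁±m₁, j₂±m₂, J±M) = (3,2,1,3,1,2)
P² = 48/35
sum k=0..1:
  [0] +1/12 = 1/12
  [1] −1/2 = -1/2
S = -5/12
C² = P²·S² = 5/21 ; C = -0.487950

−√(5/21) ≈ -0.487950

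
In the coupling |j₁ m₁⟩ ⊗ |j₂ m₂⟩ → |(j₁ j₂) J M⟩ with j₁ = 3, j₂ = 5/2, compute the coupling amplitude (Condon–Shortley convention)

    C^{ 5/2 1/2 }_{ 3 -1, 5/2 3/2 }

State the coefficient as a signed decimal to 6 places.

+0.169031  (= +√(1/35))

√[6·3!3!2!/9! · 2!4!4!1!3!2!] = √(576/35)
  +(−1)^2/∏(2,1,2,2,1,0)! = 1/8  (running 1/8)
  +(−1)^3/∏(3,0,1,1,2,1)! = -1/12  (running 1/24)
⟨..|..⟩ = √(576/35)·(1/24) = +0.169031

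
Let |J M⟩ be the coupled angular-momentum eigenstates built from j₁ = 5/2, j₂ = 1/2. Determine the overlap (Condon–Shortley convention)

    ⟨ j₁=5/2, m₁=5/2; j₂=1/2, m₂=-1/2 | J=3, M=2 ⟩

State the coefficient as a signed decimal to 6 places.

+√(1/6) = +0.408248

√[7·0!5!1!/7! · 5!0!0!1!5!1!] = √(2400)
  +(−1)^0/∏(0,0,0,0,5,1)! = 1/120  (running 1/120)
⟨..|..⟩ = √(2400)·(1/120) = +0.408248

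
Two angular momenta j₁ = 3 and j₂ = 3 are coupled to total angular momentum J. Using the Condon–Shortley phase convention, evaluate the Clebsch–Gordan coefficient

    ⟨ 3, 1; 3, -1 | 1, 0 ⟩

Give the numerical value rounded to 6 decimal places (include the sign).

+0.188982

j₁+j₂−J=5  J+j₁−j₂=1  J−j₁+j₂=1  j₁+j₂+J+1=8
(j₁±m₁, j₂±m₂, J±M) = (4,2,2,4,1,1)
P² = 144/7
sum k=1..2:
  [1] −1/24 = -1/24
  [2] +1/12 = 1/12
S = 1/24
C² = P²·S² = 1/28 ; C = +0.188982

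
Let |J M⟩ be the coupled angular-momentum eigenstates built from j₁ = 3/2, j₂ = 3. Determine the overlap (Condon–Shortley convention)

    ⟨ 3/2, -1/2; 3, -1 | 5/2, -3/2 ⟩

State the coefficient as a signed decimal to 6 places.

−√(7/20) = -0.591608

√[6·2!1!4!/8! · 1!2!2!4!1!4!] = √(576/35)
  +(−1)^1/∏(1,1,1,1,0,3)! = -1/6  (running -1/6)
  +(−1)^2/∏(2,0,0,0,1,4)! = 1/48  (running -7/48)
⟨..|..⟩ = √(576/35)·(-7/48) = -0.591608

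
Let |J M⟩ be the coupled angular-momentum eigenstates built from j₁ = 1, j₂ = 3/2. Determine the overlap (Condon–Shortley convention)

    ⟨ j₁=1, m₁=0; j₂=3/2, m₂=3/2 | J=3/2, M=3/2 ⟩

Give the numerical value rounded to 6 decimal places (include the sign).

−√(3/5) = -0.774597

√[4·1!1!2!/5! · 1!1!3!0!3!0!] = √(12/5)
  +(−1)^1/∏(1,0,0,2,1,0)! = -1/2  (running -1/2)
⟨..|..⟩ = √(12/5)·(-1/2) = -0.774597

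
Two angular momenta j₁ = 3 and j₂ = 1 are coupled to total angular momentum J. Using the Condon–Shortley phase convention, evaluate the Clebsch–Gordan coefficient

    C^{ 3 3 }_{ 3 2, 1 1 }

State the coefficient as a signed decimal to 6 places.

-0.500000

j₁+j₂−J=1  J+j₁−j₂=5  J−j₁+j₂=1  j₁+j₂+J+1=8
(j₁±m₁, j₂±m₂, J±M) = (5,1,2,0,6,0)
P² = 3600
sum k=1..1:
  [1] −1/120 = -1/120
S = -1/120
C² = P²·S² = 1/4 ; C = -0.500000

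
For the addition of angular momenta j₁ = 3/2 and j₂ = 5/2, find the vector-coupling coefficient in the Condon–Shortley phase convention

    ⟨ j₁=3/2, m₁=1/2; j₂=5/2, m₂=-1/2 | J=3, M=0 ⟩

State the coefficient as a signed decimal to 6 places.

+√(1/5) ≈ +0.447214

j₁+j₂−J=1  J+j₁−j₂=2  J−j₁+j₂=4  j₁+j₂+J+1=8
(j₁±m₁, j₂±m₂, J±M) = (2,1,2,3,3,3)
P² = 36/5
sum k=0..1:
  [0] +1/4 = 1/4
  [1] −1/12 = -1/12
S = 1/6
C² = P²·S² = 1/5 ; C = +0.447214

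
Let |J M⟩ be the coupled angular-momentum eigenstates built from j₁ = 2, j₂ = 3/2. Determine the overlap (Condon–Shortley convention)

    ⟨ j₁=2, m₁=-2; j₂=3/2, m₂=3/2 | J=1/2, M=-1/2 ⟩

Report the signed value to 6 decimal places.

−√(2/5) = -0.632456

√[2·3!1!0!/5! · 0!4!3!0!0!1!] = √(72/5)
  +(−1)^3/∏(3,0,1,0,0,0)! = -1/6  (running -1/6)
⟨..|..⟩ = √(72/5)·(-1/6) = -0.632456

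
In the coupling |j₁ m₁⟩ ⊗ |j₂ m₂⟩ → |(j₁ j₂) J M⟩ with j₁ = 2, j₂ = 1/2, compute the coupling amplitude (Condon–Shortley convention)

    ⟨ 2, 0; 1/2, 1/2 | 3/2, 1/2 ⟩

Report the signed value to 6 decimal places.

√[4·1!3!0!/5! · 2!2!1!0!2!1!] = √(8/5)
  +(−1)^1/∏(1,0,1,0,2,0)! = -1/2  (running -1/2)
⟨..|..⟩ = √(8/5)·(-1/2) = -0.632456

-0.632456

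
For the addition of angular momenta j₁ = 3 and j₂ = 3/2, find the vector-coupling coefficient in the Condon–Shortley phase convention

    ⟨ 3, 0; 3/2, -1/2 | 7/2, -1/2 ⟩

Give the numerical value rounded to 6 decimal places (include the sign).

+0.308607  (= +√(2/21))

√[8·1!5!2!/9! · 3!3!1!2!3!4!] = √(384/7)
  +(−1)^0/∏(0,1,3,1,2,1)! = 1/12  (running 1/12)
  +(−1)^1/∏(1,0,2,0,3,2)! = -1/24  (running 1/24)
⟨..|..⟩ = √(384/7)·(1/24) = +0.308607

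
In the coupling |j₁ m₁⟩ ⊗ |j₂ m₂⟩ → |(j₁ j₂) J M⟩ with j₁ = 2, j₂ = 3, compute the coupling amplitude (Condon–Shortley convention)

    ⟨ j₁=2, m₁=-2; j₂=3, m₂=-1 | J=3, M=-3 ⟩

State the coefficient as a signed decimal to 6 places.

triangle: 2!*2!*4!/9! = 96/362880
(j±m)!: 0!*4!*2!*4!*0!*6! = 829440
prefactor² = (2J+1)*Δ*N² = 1536
  k=2: +1/(2!*0!*2!*0!*0!*4!) = 1/96
Σ = 1/96  ⇒  CG² = 1536*1/96² = 1/6
CG = +√(1/6) = +0.408248

+0.408248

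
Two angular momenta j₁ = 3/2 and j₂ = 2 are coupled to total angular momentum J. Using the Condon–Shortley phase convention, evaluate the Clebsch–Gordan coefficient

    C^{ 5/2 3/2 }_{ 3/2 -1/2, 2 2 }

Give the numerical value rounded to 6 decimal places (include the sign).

triangle: 1!·2!·3!/7! = 12/5040
(j±m)!: 1!·2!·4!·0!·4!·1! = 1152
prefactor² = (2J+1)·Δ·N² = 576/35
  k=1: −1/(1!·0!·1!·3!·1!·0!) = -1/6
Σ = -1/6  ⇒  CG² = 576/35·(-1/6)² = 16/35
CG = −√(16/35) = -0.676123

−√(16/35) ≈ -0.676123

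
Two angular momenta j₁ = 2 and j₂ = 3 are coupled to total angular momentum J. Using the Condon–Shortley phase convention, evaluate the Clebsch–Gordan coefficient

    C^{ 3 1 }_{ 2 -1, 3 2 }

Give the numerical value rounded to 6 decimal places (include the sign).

√[7·2!2!4!/9! · 1!3!5!1!4!2!] = √(64)
  +(−1)^1/∏(1,1,2,4,0,0)! = -1/48  (running -1/48)
  +(−1)^2/∏(2,0,1,3,1,1)! = 1/12  (running 1/16)
⟨..|..⟩ = √(64)·(1/16) = +0.500000

+0.500000  (= +√(1/4))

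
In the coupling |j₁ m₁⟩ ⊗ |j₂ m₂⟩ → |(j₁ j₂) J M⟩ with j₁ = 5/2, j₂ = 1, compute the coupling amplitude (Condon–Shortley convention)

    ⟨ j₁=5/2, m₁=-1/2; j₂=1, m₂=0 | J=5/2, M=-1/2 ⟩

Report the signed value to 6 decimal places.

−√(1/35) = -0.169031

j₁+j₂−J=1  J+j₁−j₂=4  J−j₁+j₂=1  j₁+j₂+J+1=7
(j₁±m₁, j₂±m₂, J±M) = (2,3,1,1,2,3)
P² = 144/35
sum k=0..1:
  [0] +1/6 = 1/6
  [1] −1/4 = -1/4
S = -1/12
C² = P²·S² = 1/35 ; C = -0.169031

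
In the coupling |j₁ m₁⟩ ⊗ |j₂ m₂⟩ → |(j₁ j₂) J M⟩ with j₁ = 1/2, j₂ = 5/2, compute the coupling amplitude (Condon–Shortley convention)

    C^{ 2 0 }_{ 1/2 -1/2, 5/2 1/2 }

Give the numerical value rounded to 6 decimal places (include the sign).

√[5·1!0!4!/6! · 0!1!3!2!2!2!] = √(8)
  +(−1)^1/∏(1,0,0,2,0,2)! = -1/4  (running -1/4)
⟨..|..⟩ = √(8)·(-1/4) = -0.707107

−√(1/2) = -0.707107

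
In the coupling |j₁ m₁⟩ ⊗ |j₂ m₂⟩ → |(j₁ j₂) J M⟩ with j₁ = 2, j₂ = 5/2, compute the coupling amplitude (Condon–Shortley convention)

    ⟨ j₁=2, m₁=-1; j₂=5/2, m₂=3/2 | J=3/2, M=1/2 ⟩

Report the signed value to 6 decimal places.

+√(2/105) = +0.138013

triangle: 3!×1!×2!/7! = 12/5040
(j±m)!: 1!×3!×4!×1!×2!×1! = 288
prefactor² = (2J+1)×Δ×N² = 96/35
  k=2: +1/(2!×1!×1!×2!×0!×0!) = 1/4
  k=3: −1/(3!×0!×0!×1!×1!×1!) = -1/6
Σ = 1/12  ⇒  CG² = 96/35×1/12² = 2/105
CG = +√(2/105) = +0.138013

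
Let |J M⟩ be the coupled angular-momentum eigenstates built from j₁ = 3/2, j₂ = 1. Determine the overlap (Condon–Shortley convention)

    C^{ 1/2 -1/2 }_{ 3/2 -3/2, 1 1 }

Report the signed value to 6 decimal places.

triangle: 2!×1!×0!/4! = 2/24
(j±m)!: 0!×3!×2!×0!×0!×1! = 12
prefactor² = (2J+1)×Δ×N² = 2
  k=2: +1/(2!×0!×1!×0!×0!×0!) = 1/2
Σ = 1/2  ⇒  CG² = 2×1/2² = 1/2
CG = +√(1/2) = +0.707107

+√(1/2) ≈ +0.707107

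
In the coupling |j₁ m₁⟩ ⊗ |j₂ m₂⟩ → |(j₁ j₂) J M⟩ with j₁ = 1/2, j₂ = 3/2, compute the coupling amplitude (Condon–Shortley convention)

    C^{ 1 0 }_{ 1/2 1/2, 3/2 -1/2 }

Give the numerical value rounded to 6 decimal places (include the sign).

+√(1/2) ≈ +0.707107

triangle: 1!×0!×2!/4! = 2/24
(j±m)!: 1!×0!×1!×2!×1!×1! = 2
prefactor² = (2J+1)×Δ×N² = 1/2
  k=0: +1/(0!×1!×0!×1!×0!×1!) = 1
Σ = 1  ⇒  CG² = 1/2×1² = 1/2
CG = +√(1/2) = +0.707107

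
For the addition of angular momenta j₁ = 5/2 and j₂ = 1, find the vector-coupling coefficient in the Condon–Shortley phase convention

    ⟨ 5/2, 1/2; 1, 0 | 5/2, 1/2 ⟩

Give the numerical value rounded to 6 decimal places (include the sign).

+0.169031  (= +√(1/35))

√[6·1!4!1!/7! · 3!2!1!1!3!2!] = √(144/35)
  +(−1)^0/∏(0,1,2,1,2,0)! = 1/4  (running 1/4)
  +(−1)^1/∏(1,0,1,0,3,1)! = -1/6  (running 1/12)
⟨..|..⟩ = √(144/35)·(1/12) = +0.169031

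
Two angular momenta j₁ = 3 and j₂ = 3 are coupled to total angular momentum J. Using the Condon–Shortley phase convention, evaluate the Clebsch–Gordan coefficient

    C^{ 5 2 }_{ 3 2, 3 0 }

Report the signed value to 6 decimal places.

j₁+j₂−J=1  J+j₁−j₂=5  J−j₁+j₂=5  j₁+j₂+J+1=12
(j₁±m₁, j₂±m₂, J±M) = (5,1,3,3,7,3)
P² = 43200
sum k=0..1:
  [0] +1/288 = 1/288
  [1] −1/1440 = -1/1440
S = 1/360
C² = P²·S² = 1/3 ; C = +0.577350

+√(1/3) ≈ +0.577350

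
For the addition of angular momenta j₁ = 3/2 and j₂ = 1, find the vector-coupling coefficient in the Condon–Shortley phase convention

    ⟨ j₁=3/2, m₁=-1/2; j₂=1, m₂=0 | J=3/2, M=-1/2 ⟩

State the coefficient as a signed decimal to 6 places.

−√(1/15) = -0.258199

√[4·1!2!1!/5! · 1!2!1!1!1!2!] = √(4/15)
  +(−1)^0/∏(0,1,2,1,0,0)! = 1/2  (running 1/2)
  +(−1)^1/∏(1,0,1,0,1,1)! = -1  (running -1/2)
⟨..|..⟩ = √(4/15)·(-1/2) = -0.258199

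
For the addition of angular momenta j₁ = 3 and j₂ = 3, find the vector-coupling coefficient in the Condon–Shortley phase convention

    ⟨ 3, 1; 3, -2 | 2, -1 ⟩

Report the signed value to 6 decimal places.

j₁+j₂−J=4  J+j₁−j₂=2  J−j₁+j₂=2  j₁+j₂+J+1=9
(j₁±m₁, j₂±m₂, J±M) = (4,2,1,5,1,3)
P² = 320/7
sum k=0..1:
  [0] +1/48 = 1/48
  [1] −1/12 = -1/12
S = -1/16
C² = P²·S² = 5/28 ; C = -0.422577

-0.422577  (= −√(5/28))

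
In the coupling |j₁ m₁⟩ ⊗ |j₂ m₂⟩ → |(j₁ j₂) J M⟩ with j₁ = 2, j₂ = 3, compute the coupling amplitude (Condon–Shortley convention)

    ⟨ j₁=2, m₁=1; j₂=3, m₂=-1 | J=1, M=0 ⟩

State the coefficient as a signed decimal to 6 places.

-0.478091  (= −√(8/35))

√[3·4!0!2!/7! · 3!1!2!4!1!1!] = √(288/35)
  +(−1)^1/∏(1,3,0,1,0,1)! = -1/6  (running -1/6)
⟨..|..⟩ = √(288/35)·(-1/6) = -0.478091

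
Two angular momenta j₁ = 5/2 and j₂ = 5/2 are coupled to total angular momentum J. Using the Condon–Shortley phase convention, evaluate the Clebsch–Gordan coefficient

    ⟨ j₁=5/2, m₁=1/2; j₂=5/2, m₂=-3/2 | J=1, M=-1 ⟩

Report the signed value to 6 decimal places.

-0.478091  (= −√(8/35))

triangle: 4!×1!×1!/7! = 24/5040
(j±m)!: 3!×2!×1!×4!×0!×2! = 576
prefactor² = (2J+1)×Δ×N² = 288/35
  k=1: −1/(1!×3!×1!×0!×0!×1!) = -1/6
Σ = -1/6  ⇒  CG² = 288/35×(-1/6)² = 8/35
CG = −√(8/35) = -0.478091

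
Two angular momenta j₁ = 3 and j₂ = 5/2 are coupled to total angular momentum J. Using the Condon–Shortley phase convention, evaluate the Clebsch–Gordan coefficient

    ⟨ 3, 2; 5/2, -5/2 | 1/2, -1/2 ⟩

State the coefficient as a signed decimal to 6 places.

+√(1/21) = +0.218218

triangle: 5!·1!·0!/7! = 120/5040
(j±m)!: 5!·1!·0!·5!·0!·1! = 14400
prefactor² = (2J+1)·Δ·N² = 4800/7
  k=0: +1/(0!·5!·1!·0!·0!·0!) = 1/120
Σ = 1/120  ⇒  CG² = 4800/7·1/120² = 1/21
CG = +√(1/21) = +0.218218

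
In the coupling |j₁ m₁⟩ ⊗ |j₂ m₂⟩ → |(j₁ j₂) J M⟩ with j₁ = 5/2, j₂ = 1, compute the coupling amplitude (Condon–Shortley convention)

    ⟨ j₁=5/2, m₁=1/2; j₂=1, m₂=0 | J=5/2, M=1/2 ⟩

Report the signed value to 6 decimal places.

triangle: 1!*4!*1!/7! = 24/5040
(j±m)!: 3!*2!*1!*1!*3!*2! = 144
prefactor² = (2J+1)*Δ*N² = 144/35
  k=0: +1/(0!*1!*2!*1!*2!*0!) = 1/4
  k=1: −1/(1!*0!*1!*0!*3!*1!) = -1/6
Σ = 1/12  ⇒  CG² = 144/35*1/12² = 1/35
CG = +√(1/35) = +0.169031

+√(1/35) ≈ +0.169031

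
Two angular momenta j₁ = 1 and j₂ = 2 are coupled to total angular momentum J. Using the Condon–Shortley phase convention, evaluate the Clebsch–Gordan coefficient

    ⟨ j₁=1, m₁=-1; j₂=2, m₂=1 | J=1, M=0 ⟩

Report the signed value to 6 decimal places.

+√(3/10) ≈ +0.547723

triangle: 2!·0!·2!/5! = 4/120
(j±m)!: 0!·2!·3!·1!·1!·1! = 12
prefactor² = (2J+1)·Δ·N² = 6/5
  k=2: +1/(2!·0!·0!·1!·0!·1!) = 1/2
Σ = 1/2  ⇒  CG² = 6/5·1/2² = 3/10
CG = +√(3/10) = +0.547723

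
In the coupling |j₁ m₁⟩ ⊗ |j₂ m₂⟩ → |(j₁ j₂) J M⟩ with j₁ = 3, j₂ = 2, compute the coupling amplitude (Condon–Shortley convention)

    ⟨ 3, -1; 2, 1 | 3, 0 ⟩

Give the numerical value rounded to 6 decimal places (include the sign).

+0.182574  (= +√(1/30))

triangle: 2!*4!*2!/9! = 96/362880
(j±m)!: 2!*4!*3!*1!*3!*3! = 10368
prefactor² = (2J+1)*Δ*N² = 96/5
  k=1: −1/(1!*1!*3!*2!*1!*0!) = -1/12
  k=2: +1/(2!*0!*2!*1!*2!*1!) = 1/8
Σ = 1/24  ⇒  CG² = 96/5*1/24² = 1/30
CG = +√(1/30) = +0.182574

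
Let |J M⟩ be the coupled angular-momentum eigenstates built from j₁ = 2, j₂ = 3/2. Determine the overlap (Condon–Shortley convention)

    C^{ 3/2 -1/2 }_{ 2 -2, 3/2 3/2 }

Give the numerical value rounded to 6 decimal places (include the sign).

+0.632456  (= +√(2/5))

triangle: 2!·2!·1!/6! = 4/720
(j±m)!: 0!·4!·3!·0!·1!·2! = 288
prefactor² = (2J+1)·Δ·N² = 32/5
  k=2: +1/(2!·0!·2!·1!·0!·0!) = 1/4
Σ = 1/4  ⇒  CG² = 32/5·1/4² = 2/5
CG = +√(2/5) = +0.632456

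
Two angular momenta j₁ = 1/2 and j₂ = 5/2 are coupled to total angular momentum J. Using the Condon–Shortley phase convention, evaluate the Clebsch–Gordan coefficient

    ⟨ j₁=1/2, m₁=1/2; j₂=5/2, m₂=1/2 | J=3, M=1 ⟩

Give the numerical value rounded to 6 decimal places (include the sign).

√[7·0!1!5!/7! · 1!0!3!2!4!2!] = √(96)
  +(−1)^0/∏(0,0,0,3,1,2)! = 1/12  (running 1/12)
⟨..|..⟩ = √(96)·(1/12) = +0.816497

+0.816497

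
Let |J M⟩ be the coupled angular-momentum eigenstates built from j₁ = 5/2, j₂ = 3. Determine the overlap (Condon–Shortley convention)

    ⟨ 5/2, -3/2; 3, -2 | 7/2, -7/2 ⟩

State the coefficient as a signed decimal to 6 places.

−√(4/9) = -0.666667

√[8·2!3!4!/10! · 1!4!1!5!0!7!] = √(9216)
  +(−1)^1/∏(1,1,3,0,0,4)! = -1/144  (running -1/144)
⟨..|..⟩ = √(9216)·(-1/144) = -0.666667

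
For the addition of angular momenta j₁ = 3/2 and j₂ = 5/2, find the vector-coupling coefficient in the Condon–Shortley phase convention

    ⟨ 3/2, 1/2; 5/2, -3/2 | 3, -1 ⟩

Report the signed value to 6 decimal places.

+√(49/120) = +0.639010

j₁+j₂−J=1  J+j₁−j₂=2  J−j₁+j₂=4  j₁+j₂+J+1=8
(j₁±m₁, j₂±m₂, J±M) = (2,1,1,4,2,4)
P² = 96/5
sum k=0..1:
  [0] +1/6 = 1/6
  [1] −1/48 = -1/48
S = 7/48
C² = P²·S² = 49/120 ; C = +0.639010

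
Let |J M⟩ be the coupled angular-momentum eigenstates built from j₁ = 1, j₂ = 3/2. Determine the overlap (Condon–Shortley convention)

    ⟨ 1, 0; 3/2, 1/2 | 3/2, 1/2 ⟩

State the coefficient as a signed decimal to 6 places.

triangle: 1!*1!*2!/5! = 2/120
(j±m)!: 1!*1!*2!*1!*2!*1! = 4
prefactor² = (2J+1)*Δ*N² = 4/15
  k=0: +1/(0!*1!*1!*2!*0!*0!) = 1/2
  k=1: −1/(1!*0!*0!*1!*1!*1!) = -1
Σ = -1/2  ⇒  CG² = 4/15*(-1/2)² = 1/15
CG = −√(1/15) = -0.258199

−√(1/15) = -0.258199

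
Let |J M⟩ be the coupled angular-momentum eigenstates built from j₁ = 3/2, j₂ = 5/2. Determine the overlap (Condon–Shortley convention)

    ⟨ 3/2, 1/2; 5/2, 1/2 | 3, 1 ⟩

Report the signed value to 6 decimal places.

+0.129099

triangle: 1!×2!×4!/8! = 48/40320
(j±m)!: 2!×1!×3!×2!×4!×2! = 1152
prefactor² = (2J+1)×Δ×N² = 48/5
  k=0: +1/(0!×1!×1!×3!×1!×1!) = 1/6
  k=1: −1/(1!×0!×0!×2!×2!×2!) = -1/8
Σ = 1/24  ⇒  CG² = 48/5×1/24² = 1/60
CG = +√(1/60) = +0.129099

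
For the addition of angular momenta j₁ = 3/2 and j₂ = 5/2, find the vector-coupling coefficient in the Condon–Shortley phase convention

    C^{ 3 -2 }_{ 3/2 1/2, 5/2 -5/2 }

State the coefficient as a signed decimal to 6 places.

+√(5/12) ≈ +0.645497

triangle: 1!×2!×4!/8! = 48/40320
(j±m)!: 2!×1!×0!×5!×1!×5! = 28800
prefactor² = (2J+1)×Δ×N² = 240
  k=0: +1/(0!×1!×1!×0!×1!×4!) = 1/24
Σ = 1/24  ⇒  CG² = 240×1/24² = 5/12
CG = +√(5/12) = +0.645497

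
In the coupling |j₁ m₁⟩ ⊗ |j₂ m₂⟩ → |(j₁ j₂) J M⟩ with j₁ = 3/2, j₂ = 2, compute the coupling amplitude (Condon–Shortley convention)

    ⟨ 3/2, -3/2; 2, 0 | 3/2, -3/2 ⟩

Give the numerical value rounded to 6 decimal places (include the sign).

j₁+j₂−J=2  J+j₁−j₂=1  J−j₁+j₂=2  j₁+j₂+J+1=6
(j₁±m₁, j₂±m₂, J±M) = (0,3,2,2,0,3)
P² = 16/5
sum k=2..2:
  [2] +1/4 = 1/4
S = 1/4
C² = P²·S² = 1/5 ; C = +0.447214

+0.447214  (= +√(1/5))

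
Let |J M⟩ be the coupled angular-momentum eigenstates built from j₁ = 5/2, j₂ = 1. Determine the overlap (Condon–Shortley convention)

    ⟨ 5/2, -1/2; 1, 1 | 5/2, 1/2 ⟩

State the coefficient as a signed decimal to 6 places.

triangle: 1!·4!·1!/7! = 24/5040
(j±m)!: 2!·3!·2!·0!·3!·2! = 288
prefactor² = (2J+1)·Δ·N² = 288/35
  k=1: −1/(1!·0!·2!·1!·2!·0!) = -1/4
Σ = -1/4  ⇒  CG² = 288/35·(-1/4)² = 18/35
CG = −√(18/35) = -0.717137

−√(18/35) = -0.717137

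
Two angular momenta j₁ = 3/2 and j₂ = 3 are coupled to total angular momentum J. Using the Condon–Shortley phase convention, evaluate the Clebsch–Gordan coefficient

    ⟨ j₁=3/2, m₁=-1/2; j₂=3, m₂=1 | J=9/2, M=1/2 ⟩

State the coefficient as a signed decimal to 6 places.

j₁+j₂−J=0  J+j₁−j₂=3  J−j₁+j₂=6  j₁+j₂+J+1=10
(j₁±m₁, j₂±m₂, J±M) = (1,2,4,2,5,4)
P² = 23040/7
sum k=0..0:
  [0] +1/96 = 1/96
S = 1/96
C² = P²·S² = 5/14 ; C = +0.597614

+0.597614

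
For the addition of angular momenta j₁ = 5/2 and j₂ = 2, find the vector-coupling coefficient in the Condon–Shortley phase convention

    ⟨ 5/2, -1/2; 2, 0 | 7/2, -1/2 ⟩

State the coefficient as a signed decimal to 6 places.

-0.195180

triangle: 1!*4!*3!/9! = 144/362880
(j±m)!: 2!*3!*2!*2!*3!*4! = 6912
prefactor² = (2J+1)*Δ*N² = 768/35
  k=0: +1/(0!*1!*3!*2!*1!*1!) = 1/12
  k=1: −1/(1!*0!*2!*1!*2!*2!) = -1/8
Σ = -1/24  ⇒  CG² = 768/35*(-1/24)² = 4/105
CG = −√(4/105) = -0.195180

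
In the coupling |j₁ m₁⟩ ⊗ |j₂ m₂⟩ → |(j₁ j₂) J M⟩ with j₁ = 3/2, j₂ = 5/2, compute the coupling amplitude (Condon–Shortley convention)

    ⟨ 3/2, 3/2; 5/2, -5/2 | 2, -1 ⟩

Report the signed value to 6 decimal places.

√[5·2!1!3!/7! · 3!0!0!5!1!3!] = √(360/7)
  +(−1)^0/∏(0,2,0,0,1,3)! = 1/12  (running 1/12)
⟨..|..⟩ = √(360/7)·(1/12) = +0.597614

+√(5/14) = +0.597614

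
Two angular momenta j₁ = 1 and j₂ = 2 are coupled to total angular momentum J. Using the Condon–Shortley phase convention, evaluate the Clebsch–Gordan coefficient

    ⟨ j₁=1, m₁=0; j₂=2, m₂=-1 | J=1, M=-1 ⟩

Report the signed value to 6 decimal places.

j₁+j₂−J=2  J+j₁−j₂=0  J−j₁+j₂=2  j₁+j₂+J+1=5
(j₁±m₁, j₂±m₂, J±M) = (1,1,1,3,0,2)
P² = 6/5
sum k=1..1:
  [1] −1/2 = -1/2
S = -1/2
C² = P²·S² = 3/10 ; C = -0.547723

−√(3/10) = -0.547723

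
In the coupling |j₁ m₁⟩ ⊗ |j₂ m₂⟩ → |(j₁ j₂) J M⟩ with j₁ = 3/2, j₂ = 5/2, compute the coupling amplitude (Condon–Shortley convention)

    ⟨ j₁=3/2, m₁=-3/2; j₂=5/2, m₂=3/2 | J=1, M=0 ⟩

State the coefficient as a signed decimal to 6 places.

-0.447214

j₁+j₂−J=3  J+j₁−j₂=0  J−j₁+j₂=2  j₁+j₂+J+1=6
(j₁±m₁, j₂±m₂, J±M) = (0,3,4,1,1,1)
P² = 36/5
sum k=3..3:
  [3] −1/6 = -1/6
S = -1/6
C² = P²·S² = 1/5 ; C = -0.447214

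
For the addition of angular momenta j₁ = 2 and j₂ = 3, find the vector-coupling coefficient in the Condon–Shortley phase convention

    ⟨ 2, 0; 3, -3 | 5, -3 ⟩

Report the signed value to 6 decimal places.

+0.365148

j₁+j₂−J=0  J+j₁−j₂=4  J−j₁+j₂=6  j₁+j₂+J+1=11
(j₁±m₁, j₂±m₂, J±M) = (2,2,0,6,2,8)
P² = 1105920
sum k=0..0:
  [0] +1/2880 = 1/2880
S = 1/2880
C² = P²·S² = 2/15 ; C = +0.365148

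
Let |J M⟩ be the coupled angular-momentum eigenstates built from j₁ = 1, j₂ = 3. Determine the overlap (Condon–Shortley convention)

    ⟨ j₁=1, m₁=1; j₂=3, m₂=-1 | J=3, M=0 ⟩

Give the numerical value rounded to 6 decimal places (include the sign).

+0.707107

j₁+j₂−J=1  J+j₁−j₂=1  J−j₁+j₂=5  j₁+j₂+J+1=8
(j₁±m₁, j₂±m₂, J±M) = (2,0,2,4,3,3)
P² = 72
sum k=0..0:
  [0] +1/12 = 1/12
S = 1/12
C² = P²·S² = 1/2 ; C = +0.707107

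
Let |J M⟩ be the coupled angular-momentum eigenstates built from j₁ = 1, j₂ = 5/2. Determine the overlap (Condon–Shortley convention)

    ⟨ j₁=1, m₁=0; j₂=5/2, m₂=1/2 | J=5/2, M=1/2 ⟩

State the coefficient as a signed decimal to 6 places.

j₁+j₂−J=1  J+j₁−j₂=1  J−j₁+j₂=4  j₁+j₂+J+1=7
(j₁±m₁, j₂±m₂, J±M) = (1,1,3,2,3,2)
P² = 144/35
sum k=0..1:
  [0] +1/6 = 1/6
  [1] −1/4 = -1/4
S = -1/12
C² = P²·S² = 1/35 ; C = -0.169031

−√(1/35) ≈ -0.169031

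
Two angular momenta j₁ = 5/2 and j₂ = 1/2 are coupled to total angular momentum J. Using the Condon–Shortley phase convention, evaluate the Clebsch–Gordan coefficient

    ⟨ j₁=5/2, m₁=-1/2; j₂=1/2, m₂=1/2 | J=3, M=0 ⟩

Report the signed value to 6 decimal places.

j₁+j₂−J=0  J+j₁−j₂=5  J−j₁+j₂=1  j₁+j₂+J+1=7
(j₁±m₁, j₂±m₂, J±M) = (2,3,1,0,3,3)
P² = 72
sum k=0..0:
  [0] +1/12 = 1/12
S = 1/12
C² = P²·S² = 1/2 ; C = +0.707107

+√(1/2) ≈ +0.707107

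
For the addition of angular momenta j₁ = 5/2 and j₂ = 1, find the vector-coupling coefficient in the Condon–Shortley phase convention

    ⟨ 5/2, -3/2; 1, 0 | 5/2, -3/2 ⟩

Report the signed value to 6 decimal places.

j₁+j₂−J=1  J+j₁−j₂=4  J−j₁+j₂=1  j₁+j₂+J+1=7
(j₁±m₁, j₂±m₂, J±M) = (1,4,1,1,1,4)
P² = 576/35
sum k=0..1:
  [0] +1/24 = 1/24
  [1] −1/6 = -1/6
S = -1/8
C² = P²·S² = 9/35 ; C = -0.507093

−√(9/35) = -0.507093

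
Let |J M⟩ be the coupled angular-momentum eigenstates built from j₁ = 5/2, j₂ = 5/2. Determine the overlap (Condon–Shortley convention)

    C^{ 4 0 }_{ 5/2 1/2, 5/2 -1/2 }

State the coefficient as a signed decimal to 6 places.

√[9·1!4!4!/10! · 3!2!2!3!4!4!] = √(20736/175)
  +(−1)^0/∏(0,1,2,2,2,2)! = 1/16  (running 1/16)
  +(−1)^1/∏(1,0,1,1,3,3)! = -1/36  (running 5/144)
⟨..|..⟩ = √(20736/175)·(5/144) = +0.377964

+√(1/7) = +0.377964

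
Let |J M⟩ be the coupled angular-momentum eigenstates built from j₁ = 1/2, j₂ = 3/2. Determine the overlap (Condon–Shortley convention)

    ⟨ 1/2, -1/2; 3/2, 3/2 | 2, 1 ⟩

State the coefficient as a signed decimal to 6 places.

+0.500000

j₁+j₂−J=0  J+j₁−j₂=1  J−j₁+j₂=3  j₁+j₂+J+1=5
(j₁±m₁, j₂±m₂, J±M) = (0,1,3,0,3,1)
P² = 9
sum k=0..0:
  [0] +1/6 = 1/6
S = 1/6
C² = P²·S² = 1/4 ; C = +0.500000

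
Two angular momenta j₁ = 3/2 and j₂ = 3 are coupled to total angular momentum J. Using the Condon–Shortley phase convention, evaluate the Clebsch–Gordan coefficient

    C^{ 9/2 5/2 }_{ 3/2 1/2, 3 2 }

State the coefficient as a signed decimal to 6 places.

triangle: 0!·3!·6!/10! = 4320/3628800
(j±m)!: 2!·1!·5!·1!·7!·2! = 2419200
prefactor² = (2J+1)·Δ·N² = 28800
  k=0: +1/(0!·0!·1!·5!·2!·1!) = 1/240
Σ = 1/240  ⇒  CG² = 28800·1/240² = 1/2
CG = +√(1/2) = +0.707107

+0.707107  (= +√(1/2))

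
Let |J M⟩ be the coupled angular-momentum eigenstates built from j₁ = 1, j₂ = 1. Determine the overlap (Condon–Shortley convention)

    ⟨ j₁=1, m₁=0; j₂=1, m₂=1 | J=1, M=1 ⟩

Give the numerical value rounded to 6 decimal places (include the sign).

-0.707107  (= −√(1/2))

√[3·1!1!1!/4! · 1!1!2!0!2!0!] = √(1/2)
  +(−1)^1/∏(1,0,0,1,1,0)! = -1  (running -1)
⟨..|..⟩ = √(1/2)·(-1) = -0.707107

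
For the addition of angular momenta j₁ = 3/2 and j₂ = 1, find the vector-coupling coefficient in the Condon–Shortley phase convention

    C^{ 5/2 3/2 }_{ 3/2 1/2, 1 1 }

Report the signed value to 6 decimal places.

j₁+j₂−J=0  J+j₁−j₂=3  J−j₁+j₂=2  j₁+j₂+J+1=6
(j₁±m₁, j₂±m₂, J±M) = (2,1,2,0,4,1)
P² = 48/5
sum k=0..0:
  [0] +1/4 = 1/4
S = 1/4
C² = P²·S² = 3/5 ; C = +0.774597

+√(3/5) = +0.774597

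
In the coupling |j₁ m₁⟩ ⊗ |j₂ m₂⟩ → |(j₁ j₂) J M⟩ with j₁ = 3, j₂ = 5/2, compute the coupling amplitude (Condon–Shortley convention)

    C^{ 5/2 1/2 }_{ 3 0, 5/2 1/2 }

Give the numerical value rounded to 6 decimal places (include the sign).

triangle: 3!*3!*2!/9! = 72/362880
(j±m)!: 3!*3!*3!*2!*3!*2! = 5184
prefactor² = (2J+1)*Δ*N² = 216/35
  k=1: −1/(1!*2!*2!*2!*1!*0!) = -1/8
  k=2: +1/(2!*1!*1!*1!*2!*1!) = 1/4
  k=3: −1/(3!*0!*0!*0!*3!*2!) = -1/72
Σ = 1/9  ⇒  CG² = 216/35*1/9² = 8/105
CG = +√(8/105) = +0.276026

+√(8/105) ≈ +0.276026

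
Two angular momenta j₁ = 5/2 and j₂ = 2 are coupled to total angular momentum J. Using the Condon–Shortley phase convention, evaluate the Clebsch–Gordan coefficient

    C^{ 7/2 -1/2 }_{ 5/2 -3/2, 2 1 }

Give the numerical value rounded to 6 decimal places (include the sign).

-0.619780  (= −√(121/315))

j₁+j₂−J=1  J+j₁−j₂=4  J−j₁+j₂=3  j₁+j₂+J+1=9
(j₁±m₁, j₂±m₂, J±M) = (1,4,3,1,3,4)
P² = 2304/35
sum k=0..1:
  [0] +1/144 = 1/144
  [1] −1/12 = -1/12
S = -11/144
C² = P²·S² = 121/315 ; C = -0.619780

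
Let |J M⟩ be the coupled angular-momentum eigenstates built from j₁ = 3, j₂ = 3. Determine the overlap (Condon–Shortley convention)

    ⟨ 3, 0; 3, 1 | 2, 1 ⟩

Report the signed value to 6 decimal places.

√[5·4!2!2!/9! · 3!3!4!2!3!1!] = √(96/7)
  +(−1)^2/∏(2,2,1,2,1,0)! = 1/8  (running 1/8)
  +(−1)^3/∏(3,1,0,1,2,1)! = -1/12  (running 1/24)
⟨..|..⟩ = √(96/7)·(1/24) = +0.154303

+0.154303  (= +√(1/42))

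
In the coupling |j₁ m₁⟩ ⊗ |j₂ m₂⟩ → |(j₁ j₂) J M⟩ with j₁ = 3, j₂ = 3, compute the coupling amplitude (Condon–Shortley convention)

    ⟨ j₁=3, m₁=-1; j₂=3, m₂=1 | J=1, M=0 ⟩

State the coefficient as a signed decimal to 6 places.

j₁+j₂−J=5  J+j₁−j₂=1  J−j₁+j₂=1  j₁+j₂+J+1=8
(j₁±m₁, j₂±m₂, J±M) = (2,4,4,2,1,1)
P² = 144/7
sum k=3..4:
  [3] −1/12 = -1/12
  [4] +1/24 = 1/24
S = -1/24
C² = P²·S² = 1/28 ; C = -0.188982

−√(1/28) ≈ -0.188982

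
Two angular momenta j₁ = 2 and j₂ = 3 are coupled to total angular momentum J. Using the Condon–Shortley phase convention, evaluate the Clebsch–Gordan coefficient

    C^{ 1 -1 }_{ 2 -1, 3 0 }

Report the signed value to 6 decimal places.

√[3·4!0!2!/7! · 1!3!3!3!0!2!] = √(432/35)
  +(−1)^3/∏(3,1,0,0,0,2)! = -1/12  (running -1/12)
⟨..|..⟩ = √(432/35)·(-1/12) = -0.292770

−√(3/35) ≈ -0.292770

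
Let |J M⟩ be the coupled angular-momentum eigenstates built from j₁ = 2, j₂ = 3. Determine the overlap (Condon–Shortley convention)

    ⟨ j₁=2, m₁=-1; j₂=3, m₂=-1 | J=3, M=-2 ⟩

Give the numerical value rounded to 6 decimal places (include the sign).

j₁+j₂−J=2  J+j₁−j₂=2  J−j₁+j₂=4  j₁+j₂+J+1=9
(j₁±m₁, j₂±m₂, J±M) = (1,3,2,4,1,5)
P² = 64
sum k=1..2:
  [1] −1/12 = -1/12
  [2] +1/48 = 1/48
S = -1/16
C² = P²·S² = 1/4 ; C = -0.500000

-0.500000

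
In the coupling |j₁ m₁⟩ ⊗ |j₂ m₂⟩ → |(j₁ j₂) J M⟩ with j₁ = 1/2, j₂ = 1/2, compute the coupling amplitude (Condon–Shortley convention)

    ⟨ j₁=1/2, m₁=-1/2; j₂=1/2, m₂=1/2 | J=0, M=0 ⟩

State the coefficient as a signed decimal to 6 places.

triangle: 1!·0!·0!/2! = 1/2
(j±m)!: 0!·1!·1!·0!·0!·0! = 1
prefactor² = (2J+1)·Δ·N² = 1/2
  k=1: −1/(1!·0!·0!·0!·0!·0!) = -1
Σ = -1  ⇒  CG² = 1/2·(-1)² = 1/2
CG = −√(1/2) = -0.707107

−√(1/2) ≈ -0.707107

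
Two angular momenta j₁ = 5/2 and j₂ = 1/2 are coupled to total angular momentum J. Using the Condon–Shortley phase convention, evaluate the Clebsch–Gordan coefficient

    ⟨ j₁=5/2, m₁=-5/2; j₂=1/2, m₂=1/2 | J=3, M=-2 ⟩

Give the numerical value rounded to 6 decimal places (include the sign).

triangle: 0!×5!×1!/7! = 120/5040
(j±m)!: 0!×5!×1!×0!×1!×5! = 14400
prefactor² = (2J+1)×Δ×N² = 2400
  k=0: +1/(0!×0!×5!×1!×0!×0!) = 1/120
Σ = 1/120  ⇒  CG² = 2400×1/120² = 1/6
CG = +√(1/6) = +0.408248

+0.408248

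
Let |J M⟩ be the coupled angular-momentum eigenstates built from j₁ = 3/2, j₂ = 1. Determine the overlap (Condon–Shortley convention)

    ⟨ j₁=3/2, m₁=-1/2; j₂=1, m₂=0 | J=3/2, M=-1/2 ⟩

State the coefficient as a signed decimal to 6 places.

j₁+j₂−J=1  J+j₁−j₂=2  J−j₁+j₂=1  j₁+j₂+J+1=5
(j₁±m₁, j₂±m₂, J±M) = (1,2,1,1,1,2)
P² = 4/15
sum k=0..1:
  [0] +1/2 = 1/2
  [1] −1/1 = -1
S = -1/2
C² = P²·S² = 1/15 ; C = -0.258199

-0.258199  (= −√(1/15))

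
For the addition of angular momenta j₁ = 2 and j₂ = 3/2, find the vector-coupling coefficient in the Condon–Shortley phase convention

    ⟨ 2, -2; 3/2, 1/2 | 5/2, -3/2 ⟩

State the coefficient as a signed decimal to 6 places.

√[6·1!3!2!/7! · 0!4!2!1!1!4!] = √(576/35)
  +(−1)^1/∏(1,0,3,1,0,1)! = -1/6  (running -1/6)
⟨..|..⟩ = √(576/35)·(-1/6) = -0.676123

-0.676123  (= −√(16/35))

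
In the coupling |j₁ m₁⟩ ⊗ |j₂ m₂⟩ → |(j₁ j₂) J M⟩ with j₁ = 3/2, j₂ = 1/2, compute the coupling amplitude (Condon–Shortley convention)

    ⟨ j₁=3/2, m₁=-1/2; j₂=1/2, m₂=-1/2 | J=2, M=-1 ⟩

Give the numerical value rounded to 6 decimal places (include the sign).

+√(3/4) = +0.866025

j₁+j₂−J=0  J+j₁−j₂=3  J−j₁+j₂=1  j₁+j₂+J+1=5
(j₁±m₁, j₂±m₂, J±M) = (1,2,0,1,1,3)
P² = 3
sum k=0..0:
  [0] +1/2 = 1/2
S = 1/2
C² = P²·S² = 3/4 ; C = +0.866025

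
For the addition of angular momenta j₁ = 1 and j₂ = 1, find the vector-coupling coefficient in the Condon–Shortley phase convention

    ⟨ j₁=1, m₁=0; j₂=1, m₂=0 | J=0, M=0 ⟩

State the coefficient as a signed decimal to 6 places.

−√(1/3) = -0.577350

j₁+j₂−J=2  J+j₁−j₂=0  J−j₁+j₂=0  j₁+j₂+J+1=3
(j₁±m₁, j₂±m₂, J±M) = (1,1,1,1,0,0)
P² = 1/3
sum k=1..1:
  [1] −1/1 = -1
S = -1
C² = P²·S² = 1/3 ; C = -0.577350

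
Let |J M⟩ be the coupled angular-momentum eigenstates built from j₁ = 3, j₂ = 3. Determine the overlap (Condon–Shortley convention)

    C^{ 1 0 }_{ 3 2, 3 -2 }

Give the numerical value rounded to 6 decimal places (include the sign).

triangle: 5!×1!×1!/8! = 120/40320
(j±m)!: 5!×1!×1!×5!×1!×1! = 14400
prefactor² = (2J+1)×Δ×N² = 900/7
  k=0: +1/(0!×5!×1!×1!×0!×0!) = 1/120
  k=1: −1/(1!×4!×0!×0!×1!×1!) = -1/24
Σ = -1/30  ⇒  CG² = 900/7×(-1/30)² = 1/7
CG = −√(1/7) = -0.377964

-0.377964  (= −√(1/7))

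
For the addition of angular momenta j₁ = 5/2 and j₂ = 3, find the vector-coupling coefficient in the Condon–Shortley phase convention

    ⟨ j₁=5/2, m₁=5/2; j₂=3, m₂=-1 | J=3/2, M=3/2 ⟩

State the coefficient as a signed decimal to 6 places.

+0.267261  (= +√(1/14))

j₁+j₂−J=4  J+j₁−j₂=1  J−j₁+j₂=2  j₁+j₂+J+1=8
(j₁±m₁, j₂±m₂, J±M) = (5,0,2,4,3,0)
P² = 1152/7
sum k=0..0:
  [0] +1/48 = 1/48
S = 1/48
C² = P²·S² = 1/14 ; C = +0.267261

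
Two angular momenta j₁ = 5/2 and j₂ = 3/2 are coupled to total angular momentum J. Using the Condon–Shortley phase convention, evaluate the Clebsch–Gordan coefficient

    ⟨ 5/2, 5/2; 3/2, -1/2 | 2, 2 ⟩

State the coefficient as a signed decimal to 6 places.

+√(10/21) = +0.690066

j₁+j₂−J=2  J+j₁−j₂=3  J−j₁+j₂=1  j₁+j₂+J+1=7
(j₁±m₁, j₂±m₂, J±M) = (5,0,1,2,4,0)
P² = 480/7
sum k=0..0:
  [0] +1/12 = 1/12
S = 1/12
C² = P²·S² = 10/21 ; C = +0.690066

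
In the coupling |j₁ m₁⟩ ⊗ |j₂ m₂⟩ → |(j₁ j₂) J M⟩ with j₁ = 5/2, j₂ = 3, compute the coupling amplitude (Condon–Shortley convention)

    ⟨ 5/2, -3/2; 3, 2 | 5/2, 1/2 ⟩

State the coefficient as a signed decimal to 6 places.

−√(1/14) ≈ -0.267261

j₁+j₂−J=3  J+j₁−j₂=2  J−j₁+j₂=3  j₁+j₂+J+1=9
(j₁±m₁, j₂±m₂, J±M) = (1,4,5,1,3,2)
P² = 288/7
sum k=2..3:
  [2] +1/24 = 1/24
  [3] −1/12 = -1/12
S = -1/24
C² = P²·S² = 1/14 ; C = -0.267261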